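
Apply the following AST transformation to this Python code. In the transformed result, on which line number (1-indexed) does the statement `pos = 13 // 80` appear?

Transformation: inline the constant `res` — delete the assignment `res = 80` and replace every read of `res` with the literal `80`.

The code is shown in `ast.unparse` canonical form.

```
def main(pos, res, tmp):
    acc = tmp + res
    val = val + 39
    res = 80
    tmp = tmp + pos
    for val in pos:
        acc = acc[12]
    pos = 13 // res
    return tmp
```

7

Transformed code:
def main(pos, res, tmp):
    acc = tmp + 80
    val = val + 39
    tmp = tmp + pos
    for val in pos:
        acc = acc[12]
    pos = 13 // 80
    return tmp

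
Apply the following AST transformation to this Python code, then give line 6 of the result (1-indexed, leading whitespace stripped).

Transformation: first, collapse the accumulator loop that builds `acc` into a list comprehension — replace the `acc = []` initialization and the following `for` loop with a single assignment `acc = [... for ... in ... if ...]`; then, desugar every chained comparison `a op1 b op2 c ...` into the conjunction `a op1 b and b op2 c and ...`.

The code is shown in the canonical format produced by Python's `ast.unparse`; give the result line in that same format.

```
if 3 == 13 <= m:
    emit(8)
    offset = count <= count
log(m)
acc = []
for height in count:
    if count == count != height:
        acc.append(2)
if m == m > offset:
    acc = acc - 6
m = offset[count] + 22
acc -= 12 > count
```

if m == m and m > offset:

Transformed code:
if 3 == 13 and 13 <= m:
    emit(8)
    offset = count <= count
log(m)
acc = [2 for height in count if count == count and count != height]
if m == m and m > offset:
    acc = acc - 6
m = offset[count] + 22
acc -= 12 > count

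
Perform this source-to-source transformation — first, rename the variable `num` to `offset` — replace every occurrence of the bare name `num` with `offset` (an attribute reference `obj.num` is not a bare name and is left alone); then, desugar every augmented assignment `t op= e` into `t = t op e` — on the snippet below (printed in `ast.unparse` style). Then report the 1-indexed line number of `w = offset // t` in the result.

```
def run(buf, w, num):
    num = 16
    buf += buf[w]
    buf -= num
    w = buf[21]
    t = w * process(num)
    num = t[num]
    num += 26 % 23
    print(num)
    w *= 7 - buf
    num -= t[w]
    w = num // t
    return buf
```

12

Transformed code:
def run(buf, w, offset):
    offset = 16
    buf = buf + buf[w]
    buf = buf - offset
    w = buf[21]
    t = w * process(offset)
    offset = t[offset]
    offset = offset + 26 % 23
    print(offset)
    w = w * (7 - buf)
    offset = offset - t[w]
    w = offset // t
    return buf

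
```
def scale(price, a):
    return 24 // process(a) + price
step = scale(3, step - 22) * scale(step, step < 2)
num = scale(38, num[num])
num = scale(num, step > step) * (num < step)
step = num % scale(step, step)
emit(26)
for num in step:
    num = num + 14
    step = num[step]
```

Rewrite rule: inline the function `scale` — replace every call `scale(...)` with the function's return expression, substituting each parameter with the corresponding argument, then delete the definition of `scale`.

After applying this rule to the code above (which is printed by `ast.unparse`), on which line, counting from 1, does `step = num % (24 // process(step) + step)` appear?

4

Transformed code:
step = (24 // process(step - 22) + 3) * (24 // process(step < 2) + step)
num = 24 // process(num[num]) + 38
num = (24 // process(step > step) + num) * (num < step)
step = num % (24 // process(step) + step)
emit(26)
for num in step:
    num = num + 14
    step = num[step]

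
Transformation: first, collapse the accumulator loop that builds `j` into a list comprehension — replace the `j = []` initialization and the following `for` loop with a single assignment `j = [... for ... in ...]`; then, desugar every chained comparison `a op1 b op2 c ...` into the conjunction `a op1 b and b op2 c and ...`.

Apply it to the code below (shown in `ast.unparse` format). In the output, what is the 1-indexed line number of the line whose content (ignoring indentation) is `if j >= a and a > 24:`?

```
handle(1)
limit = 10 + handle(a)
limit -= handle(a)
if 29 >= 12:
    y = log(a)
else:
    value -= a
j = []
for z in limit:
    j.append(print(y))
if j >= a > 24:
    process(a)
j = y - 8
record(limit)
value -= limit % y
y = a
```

9

Transformed code:
handle(1)
limit = 10 + handle(a)
limit -= handle(a)
if 29 >= 12:
    y = log(a)
else:
    value -= a
j = [print(y) for z in limit]
if j >= a and a > 24:
    process(a)
j = y - 8
record(limit)
value -= limit % y
y = a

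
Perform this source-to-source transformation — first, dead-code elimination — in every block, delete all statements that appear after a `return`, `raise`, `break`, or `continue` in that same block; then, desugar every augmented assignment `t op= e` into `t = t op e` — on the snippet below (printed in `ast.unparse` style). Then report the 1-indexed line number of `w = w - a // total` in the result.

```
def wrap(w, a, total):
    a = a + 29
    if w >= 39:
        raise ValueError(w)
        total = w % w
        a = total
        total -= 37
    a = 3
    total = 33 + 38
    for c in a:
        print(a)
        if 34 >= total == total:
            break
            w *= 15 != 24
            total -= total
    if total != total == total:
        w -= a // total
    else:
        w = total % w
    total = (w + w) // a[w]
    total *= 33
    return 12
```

Transformed code:
def wrap(w, a, total):
    a = a + 29
    if w >= 39:
        raise ValueError(w)
    a = 3
    total = 33 + 38
    for c in a:
        print(a)
        if 34 >= total == total:
            break
    if total != total == total:
        w = w - a // total
    else:
        w = total % w
    total = (w + w) // a[w]
    total = total * 33
    return 12

12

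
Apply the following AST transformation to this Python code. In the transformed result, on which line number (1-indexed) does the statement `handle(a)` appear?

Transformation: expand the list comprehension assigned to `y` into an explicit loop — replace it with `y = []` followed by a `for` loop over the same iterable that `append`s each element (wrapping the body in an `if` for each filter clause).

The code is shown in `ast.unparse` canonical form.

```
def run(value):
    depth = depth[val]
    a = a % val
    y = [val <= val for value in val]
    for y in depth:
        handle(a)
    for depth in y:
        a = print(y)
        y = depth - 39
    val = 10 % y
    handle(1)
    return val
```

Transformed code:
def run(value):
    depth = depth[val]
    a = a % val
    y = []
    for value in val:
        y.append(val <= val)
    for y in depth:
        handle(a)
    for depth in y:
        a = print(y)
        y = depth - 39
    val = 10 % y
    handle(1)
    return val

8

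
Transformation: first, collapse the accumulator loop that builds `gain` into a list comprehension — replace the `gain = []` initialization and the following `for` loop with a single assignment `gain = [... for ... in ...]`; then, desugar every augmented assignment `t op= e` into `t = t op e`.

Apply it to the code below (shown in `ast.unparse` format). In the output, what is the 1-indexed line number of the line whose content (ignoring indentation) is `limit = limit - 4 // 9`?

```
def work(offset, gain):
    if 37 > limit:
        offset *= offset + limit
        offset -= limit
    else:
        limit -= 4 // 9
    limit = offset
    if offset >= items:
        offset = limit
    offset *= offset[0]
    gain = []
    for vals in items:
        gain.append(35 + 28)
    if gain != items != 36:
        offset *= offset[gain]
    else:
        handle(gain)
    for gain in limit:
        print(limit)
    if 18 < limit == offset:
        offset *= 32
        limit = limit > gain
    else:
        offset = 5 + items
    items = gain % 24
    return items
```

Transformed code:
def work(offset, gain):
    if 37 > limit:
        offset = offset * (offset + limit)
        offset = offset - limit
    else:
        limit = limit - 4 // 9
    limit = offset
    if offset >= items:
        offset = limit
    offset = offset * offset[0]
    gain = [35 + 28 for vals in items]
    if gain != items != 36:
        offset = offset * offset[gain]
    else:
        handle(gain)
    for gain in limit:
        print(limit)
    if 18 < limit == offset:
        offset = offset * 32
        limit = limit > gain
    else:
        offset = 5 + items
    items = gain % 24
    return items

6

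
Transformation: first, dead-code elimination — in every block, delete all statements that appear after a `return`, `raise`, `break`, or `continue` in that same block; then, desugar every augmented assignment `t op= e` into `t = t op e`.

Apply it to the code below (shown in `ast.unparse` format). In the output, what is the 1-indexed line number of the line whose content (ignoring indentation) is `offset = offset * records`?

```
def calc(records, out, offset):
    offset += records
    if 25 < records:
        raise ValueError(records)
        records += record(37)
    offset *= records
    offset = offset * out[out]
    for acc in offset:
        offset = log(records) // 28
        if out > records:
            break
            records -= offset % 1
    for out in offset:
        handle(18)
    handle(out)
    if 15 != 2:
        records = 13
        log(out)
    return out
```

Transformed code:
def calc(records, out, offset):
    offset = offset + records
    if 25 < records:
        raise ValueError(records)
    offset = offset * records
    offset = offset * out[out]
    for acc in offset:
        offset = log(records) // 28
        if out > records:
            break
    for out in offset:
        handle(18)
    handle(out)
    if 15 != 2:
        records = 13
        log(out)
    return out

5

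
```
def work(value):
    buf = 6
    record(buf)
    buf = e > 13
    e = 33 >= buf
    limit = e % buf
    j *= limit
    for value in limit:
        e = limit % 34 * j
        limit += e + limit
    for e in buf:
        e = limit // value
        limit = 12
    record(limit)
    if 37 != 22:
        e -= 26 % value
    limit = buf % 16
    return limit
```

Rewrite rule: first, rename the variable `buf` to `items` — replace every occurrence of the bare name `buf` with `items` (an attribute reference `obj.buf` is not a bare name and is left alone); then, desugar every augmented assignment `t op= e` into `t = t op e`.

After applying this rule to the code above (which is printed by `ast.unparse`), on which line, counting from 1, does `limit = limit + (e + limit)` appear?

10

Transformed code:
def work(value):
    items = 6
    record(items)
    items = e > 13
    e = 33 >= items
    limit = e % items
    j = j * limit
    for value in limit:
        e = limit % 34 * j
        limit = limit + (e + limit)
    for e in items:
        e = limit // value
        limit = 12
    record(limit)
    if 37 != 22:
        e = e - 26 % value
    limit = items % 16
    return limit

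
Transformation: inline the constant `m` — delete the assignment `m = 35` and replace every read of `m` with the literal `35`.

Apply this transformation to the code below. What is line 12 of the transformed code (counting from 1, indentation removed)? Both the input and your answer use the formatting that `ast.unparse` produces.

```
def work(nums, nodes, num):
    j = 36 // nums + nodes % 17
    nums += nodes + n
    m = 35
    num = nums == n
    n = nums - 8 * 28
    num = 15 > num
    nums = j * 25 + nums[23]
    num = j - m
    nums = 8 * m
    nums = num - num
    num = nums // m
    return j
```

return j

Transformed code:
def work(nums, nodes, num):
    j = 36 // nums + nodes % 17
    nums += nodes + n
    num = nums == n
    n = nums - 8 * 28
    num = 15 > num
    nums = j * 25 + nums[23]
    num = j - 35
    nums = 8 * 35
    nums = num - num
    num = nums // 35
    return j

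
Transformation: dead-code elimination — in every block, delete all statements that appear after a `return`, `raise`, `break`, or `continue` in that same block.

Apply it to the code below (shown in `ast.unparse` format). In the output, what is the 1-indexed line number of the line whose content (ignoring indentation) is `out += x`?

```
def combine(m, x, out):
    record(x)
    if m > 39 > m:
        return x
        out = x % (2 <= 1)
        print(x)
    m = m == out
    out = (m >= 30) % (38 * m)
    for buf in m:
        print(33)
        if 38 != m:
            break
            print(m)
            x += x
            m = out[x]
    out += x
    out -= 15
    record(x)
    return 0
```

Transformed code:
def combine(m, x, out):
    record(x)
    if m > 39 > m:
        return x
    m = m == out
    out = (m >= 30) % (38 * m)
    for buf in m:
        print(33)
        if 38 != m:
            break
    out += x
    out -= 15
    record(x)
    return 0

11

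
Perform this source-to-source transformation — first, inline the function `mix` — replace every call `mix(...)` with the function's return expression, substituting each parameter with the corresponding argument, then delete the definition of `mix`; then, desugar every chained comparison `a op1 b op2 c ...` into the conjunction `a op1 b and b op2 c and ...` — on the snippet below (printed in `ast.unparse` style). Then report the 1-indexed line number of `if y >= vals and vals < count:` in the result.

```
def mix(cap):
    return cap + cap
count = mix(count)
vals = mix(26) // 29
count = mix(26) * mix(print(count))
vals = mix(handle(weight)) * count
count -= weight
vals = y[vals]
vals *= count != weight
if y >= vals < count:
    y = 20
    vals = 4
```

8

Transformed code:
count = count + count
vals = (26 + 26) // 29
count = (26 + 26) * (print(count) + print(count))
vals = (handle(weight) + handle(weight)) * count
count -= weight
vals = y[vals]
vals *= count != weight
if y >= vals and vals < count:
    y = 20
    vals = 4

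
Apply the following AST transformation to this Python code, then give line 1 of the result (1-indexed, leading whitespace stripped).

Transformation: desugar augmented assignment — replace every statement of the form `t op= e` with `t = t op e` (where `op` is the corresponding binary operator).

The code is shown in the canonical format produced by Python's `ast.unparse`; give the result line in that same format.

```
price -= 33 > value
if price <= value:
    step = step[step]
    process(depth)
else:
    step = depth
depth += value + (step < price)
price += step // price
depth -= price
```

Transformed code:
price = price - (33 > value)
if price <= value:
    step = step[step]
    process(depth)
else:
    step = depth
depth = depth + (value + (step < price))
price = price + step // price
depth = depth - price

price = price - (33 > value)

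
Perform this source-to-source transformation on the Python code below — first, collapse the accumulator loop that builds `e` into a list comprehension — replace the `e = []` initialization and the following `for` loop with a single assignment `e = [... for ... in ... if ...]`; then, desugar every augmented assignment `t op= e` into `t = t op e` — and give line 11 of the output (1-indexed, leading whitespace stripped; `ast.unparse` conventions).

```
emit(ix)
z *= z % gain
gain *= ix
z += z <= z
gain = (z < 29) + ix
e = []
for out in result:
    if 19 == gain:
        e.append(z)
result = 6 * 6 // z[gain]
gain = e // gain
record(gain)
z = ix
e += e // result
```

e = e + e // result

Transformed code:
emit(ix)
z = z * (z % gain)
gain = gain * ix
z = z + (z <= z)
gain = (z < 29) + ix
e = [z for out in result if 19 == gain]
result = 6 * 6 // z[gain]
gain = e // gain
record(gain)
z = ix
e = e + e // result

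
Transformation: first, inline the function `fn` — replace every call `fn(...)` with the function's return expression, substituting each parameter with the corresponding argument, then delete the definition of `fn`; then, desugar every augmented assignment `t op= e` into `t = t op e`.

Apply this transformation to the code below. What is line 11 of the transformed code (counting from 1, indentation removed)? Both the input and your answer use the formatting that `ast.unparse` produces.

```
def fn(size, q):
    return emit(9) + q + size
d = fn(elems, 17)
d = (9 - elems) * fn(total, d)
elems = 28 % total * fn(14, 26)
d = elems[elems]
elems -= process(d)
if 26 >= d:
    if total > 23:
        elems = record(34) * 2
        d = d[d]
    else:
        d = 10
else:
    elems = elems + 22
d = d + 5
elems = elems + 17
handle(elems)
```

Transformed code:
d = emit(9) + 17 + elems
d = (9 - elems) * (emit(9) + d + total)
elems = 28 % total * (emit(9) + 26 + 14)
d = elems[elems]
elems = elems - process(d)
if 26 >= d:
    if total > 23:
        elems = record(34) * 2
        d = d[d]
    else:
        d = 10
else:
    elems = elems + 22
d = d + 5
elems = elems + 17
handle(elems)

d = 10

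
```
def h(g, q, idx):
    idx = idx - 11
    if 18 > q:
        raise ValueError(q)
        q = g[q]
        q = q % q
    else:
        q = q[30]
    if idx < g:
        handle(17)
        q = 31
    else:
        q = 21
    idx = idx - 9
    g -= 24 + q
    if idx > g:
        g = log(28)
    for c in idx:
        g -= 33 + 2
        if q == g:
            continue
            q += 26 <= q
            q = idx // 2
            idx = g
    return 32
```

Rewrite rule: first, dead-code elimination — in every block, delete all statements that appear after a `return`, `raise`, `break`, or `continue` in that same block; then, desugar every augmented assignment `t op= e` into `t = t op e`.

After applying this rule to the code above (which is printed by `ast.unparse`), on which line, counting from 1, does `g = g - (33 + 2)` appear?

Transformed code:
def h(g, q, idx):
    idx = idx - 11
    if 18 > q:
        raise ValueError(q)
    else:
        q = q[30]
    if idx < g:
        handle(17)
        q = 31
    else:
        q = 21
    idx = idx - 9
    g = g - (24 + q)
    if idx > g:
        g = log(28)
    for c in idx:
        g = g - (33 + 2)
        if q == g:
            continue
    return 32

17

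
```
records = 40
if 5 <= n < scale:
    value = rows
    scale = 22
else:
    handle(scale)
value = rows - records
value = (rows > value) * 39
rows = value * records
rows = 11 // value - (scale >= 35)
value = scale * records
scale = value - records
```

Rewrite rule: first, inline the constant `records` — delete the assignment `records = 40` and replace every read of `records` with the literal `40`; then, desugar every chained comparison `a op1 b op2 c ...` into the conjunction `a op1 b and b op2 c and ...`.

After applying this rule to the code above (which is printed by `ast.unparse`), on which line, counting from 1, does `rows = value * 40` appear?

8

Transformed code:
if 5 <= n and n < scale:
    value = rows
    scale = 22
else:
    handle(scale)
value = rows - 40
value = (rows > value) * 39
rows = value * 40
rows = 11 // value - (scale >= 35)
value = scale * 40
scale = value - 40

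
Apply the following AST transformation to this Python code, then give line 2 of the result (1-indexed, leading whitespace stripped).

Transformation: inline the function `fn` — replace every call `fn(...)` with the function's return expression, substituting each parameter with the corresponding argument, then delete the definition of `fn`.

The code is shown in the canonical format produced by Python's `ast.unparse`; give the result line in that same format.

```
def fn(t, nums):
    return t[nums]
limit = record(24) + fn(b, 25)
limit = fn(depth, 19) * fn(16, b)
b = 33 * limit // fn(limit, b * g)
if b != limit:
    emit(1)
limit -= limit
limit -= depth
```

limit = depth[19] * 16[b]

Transformed code:
limit = record(24) + b[25]
limit = depth[19] * 16[b]
b = 33 * limit // limit[b * g]
if b != limit:
    emit(1)
limit -= limit
limit -= depth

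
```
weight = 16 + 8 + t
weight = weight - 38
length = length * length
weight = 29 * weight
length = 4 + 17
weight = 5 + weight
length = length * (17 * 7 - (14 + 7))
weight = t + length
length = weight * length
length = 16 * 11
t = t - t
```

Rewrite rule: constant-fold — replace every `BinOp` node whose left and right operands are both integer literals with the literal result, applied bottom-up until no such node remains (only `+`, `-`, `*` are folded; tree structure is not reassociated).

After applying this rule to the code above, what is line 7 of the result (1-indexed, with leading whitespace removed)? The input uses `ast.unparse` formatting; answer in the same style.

length = length * 98

Transformed code:
weight = 24 + t
weight = weight - 38
length = length * length
weight = 29 * weight
length = 21
weight = 5 + weight
length = length * 98
weight = t + length
length = weight * length
length = 176
t = t - t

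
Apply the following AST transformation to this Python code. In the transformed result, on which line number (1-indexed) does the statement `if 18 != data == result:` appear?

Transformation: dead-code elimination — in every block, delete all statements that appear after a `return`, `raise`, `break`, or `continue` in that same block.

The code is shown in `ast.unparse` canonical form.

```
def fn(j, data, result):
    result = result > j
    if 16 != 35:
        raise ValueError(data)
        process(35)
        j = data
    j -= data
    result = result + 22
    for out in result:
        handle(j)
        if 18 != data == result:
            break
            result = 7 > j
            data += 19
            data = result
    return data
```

9

Transformed code:
def fn(j, data, result):
    result = result > j
    if 16 != 35:
        raise ValueError(data)
    j -= data
    result = result + 22
    for out in result:
        handle(j)
        if 18 != data == result:
            break
    return data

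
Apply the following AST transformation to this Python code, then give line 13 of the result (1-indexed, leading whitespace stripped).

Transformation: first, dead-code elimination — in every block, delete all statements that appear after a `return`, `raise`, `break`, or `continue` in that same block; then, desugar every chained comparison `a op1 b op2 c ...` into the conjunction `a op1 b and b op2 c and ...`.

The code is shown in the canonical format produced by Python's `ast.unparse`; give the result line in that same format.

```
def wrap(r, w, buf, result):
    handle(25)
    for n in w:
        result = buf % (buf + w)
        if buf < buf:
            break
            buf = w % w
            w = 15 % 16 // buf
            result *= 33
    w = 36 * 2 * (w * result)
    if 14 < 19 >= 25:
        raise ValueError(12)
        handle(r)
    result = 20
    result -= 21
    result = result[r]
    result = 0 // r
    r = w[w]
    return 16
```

Transformed code:
def wrap(r, w, buf, result):
    handle(25)
    for n in w:
        result = buf % (buf + w)
        if buf < buf:
            break
    w = 36 * 2 * (w * result)
    if 14 < 19 and 19 >= 25:
        raise ValueError(12)
    result = 20
    result -= 21
    result = result[r]
    result = 0 // r
    r = w[w]
    return 16

result = 0 // r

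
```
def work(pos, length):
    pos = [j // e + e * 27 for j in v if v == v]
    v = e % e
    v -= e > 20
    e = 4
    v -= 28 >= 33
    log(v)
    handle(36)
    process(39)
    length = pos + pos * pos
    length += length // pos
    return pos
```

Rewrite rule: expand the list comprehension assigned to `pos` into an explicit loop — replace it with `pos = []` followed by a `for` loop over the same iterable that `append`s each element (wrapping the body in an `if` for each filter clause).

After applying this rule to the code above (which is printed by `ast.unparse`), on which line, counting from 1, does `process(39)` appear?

12

Transformed code:
def work(pos, length):
    pos = []
    for j in v:
        if v == v:
            pos.append(j // e + e * 27)
    v = e % e
    v -= e > 20
    e = 4
    v -= 28 >= 33
    log(v)
    handle(36)
    process(39)
    length = pos + pos * pos
    length += length // pos
    return pos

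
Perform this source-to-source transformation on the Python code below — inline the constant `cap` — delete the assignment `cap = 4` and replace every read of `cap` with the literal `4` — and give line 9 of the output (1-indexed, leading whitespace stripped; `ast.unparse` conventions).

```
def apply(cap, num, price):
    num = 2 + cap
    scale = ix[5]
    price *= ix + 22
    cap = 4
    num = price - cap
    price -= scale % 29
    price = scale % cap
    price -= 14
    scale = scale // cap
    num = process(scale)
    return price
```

Transformed code:
def apply(cap, num, price):
    num = 2 + 4
    scale = ix[5]
    price *= ix + 22
    num = price - 4
    price -= scale % 29
    price = scale % 4
    price -= 14
    scale = scale // 4
    num = process(scale)
    return price

scale = scale // 4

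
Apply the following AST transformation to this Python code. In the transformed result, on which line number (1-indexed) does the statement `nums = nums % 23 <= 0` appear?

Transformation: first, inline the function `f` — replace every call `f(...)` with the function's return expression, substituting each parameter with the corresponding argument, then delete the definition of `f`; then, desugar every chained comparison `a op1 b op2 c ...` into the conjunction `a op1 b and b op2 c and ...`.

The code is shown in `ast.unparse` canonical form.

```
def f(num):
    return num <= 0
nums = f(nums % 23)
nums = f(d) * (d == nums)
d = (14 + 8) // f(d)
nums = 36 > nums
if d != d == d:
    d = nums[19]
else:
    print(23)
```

1

Transformed code:
nums = nums % 23 <= 0
nums = (d <= 0) * (d == nums)
d = (14 + 8) // (d <= 0)
nums = 36 > nums
if d != d and d == d:
    d = nums[19]
else:
    print(23)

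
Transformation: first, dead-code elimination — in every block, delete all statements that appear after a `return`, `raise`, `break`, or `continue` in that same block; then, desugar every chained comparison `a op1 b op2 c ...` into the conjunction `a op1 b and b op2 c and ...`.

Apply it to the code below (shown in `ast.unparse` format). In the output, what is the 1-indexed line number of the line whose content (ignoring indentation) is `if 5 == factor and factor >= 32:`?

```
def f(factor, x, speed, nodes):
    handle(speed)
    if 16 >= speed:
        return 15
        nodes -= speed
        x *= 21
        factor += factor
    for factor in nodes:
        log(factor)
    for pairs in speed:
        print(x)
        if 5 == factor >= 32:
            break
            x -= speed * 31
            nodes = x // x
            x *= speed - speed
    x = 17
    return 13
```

Transformed code:
def f(factor, x, speed, nodes):
    handle(speed)
    if 16 >= speed:
        return 15
    for factor in nodes:
        log(factor)
    for pairs in speed:
        print(x)
        if 5 == factor and factor >= 32:
            break
    x = 17
    return 13

9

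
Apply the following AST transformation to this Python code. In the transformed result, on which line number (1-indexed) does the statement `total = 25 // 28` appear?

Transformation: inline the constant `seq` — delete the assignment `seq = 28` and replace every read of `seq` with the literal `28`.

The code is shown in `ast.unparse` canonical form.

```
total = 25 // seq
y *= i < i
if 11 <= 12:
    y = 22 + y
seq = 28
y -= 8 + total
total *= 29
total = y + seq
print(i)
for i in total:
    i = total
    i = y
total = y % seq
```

1

Transformed code:
total = 25 // 28
y *= i < i
if 11 <= 12:
    y = 22 + y
y -= 8 + total
total *= 29
total = y + 28
print(i)
for i in total:
    i = total
    i = y
total = y % 28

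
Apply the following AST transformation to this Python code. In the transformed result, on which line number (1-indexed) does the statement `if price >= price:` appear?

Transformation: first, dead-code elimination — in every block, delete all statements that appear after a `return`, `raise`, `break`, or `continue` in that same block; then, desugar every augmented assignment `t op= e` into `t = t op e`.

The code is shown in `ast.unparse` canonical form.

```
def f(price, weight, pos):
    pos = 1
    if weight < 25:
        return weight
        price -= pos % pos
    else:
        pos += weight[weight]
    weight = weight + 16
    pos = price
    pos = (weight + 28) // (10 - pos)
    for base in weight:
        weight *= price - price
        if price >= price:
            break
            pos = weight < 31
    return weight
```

Transformed code:
def f(price, weight, pos):
    pos = 1
    if weight < 25:
        return weight
    else:
        pos = pos + weight[weight]
    weight = weight + 16
    pos = price
    pos = (weight + 28) // (10 - pos)
    for base in weight:
        weight = weight * (price - price)
        if price >= price:
            break
    return weight

12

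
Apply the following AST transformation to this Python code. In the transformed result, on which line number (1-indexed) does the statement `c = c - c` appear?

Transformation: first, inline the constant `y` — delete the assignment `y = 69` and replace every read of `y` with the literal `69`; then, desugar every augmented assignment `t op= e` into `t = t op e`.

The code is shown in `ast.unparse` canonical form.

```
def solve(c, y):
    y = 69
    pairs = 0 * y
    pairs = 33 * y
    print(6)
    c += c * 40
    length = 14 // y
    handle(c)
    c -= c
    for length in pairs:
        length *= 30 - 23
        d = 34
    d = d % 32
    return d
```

8

Transformed code:
def solve(c, y):
    pairs = 0 * 69
    pairs = 33 * 69
    print(6)
    c = c + c * 40
    length = 14 // 69
    handle(c)
    c = c - c
    for length in pairs:
        length = length * (30 - 23)
        d = 34
    d = d % 32
    return d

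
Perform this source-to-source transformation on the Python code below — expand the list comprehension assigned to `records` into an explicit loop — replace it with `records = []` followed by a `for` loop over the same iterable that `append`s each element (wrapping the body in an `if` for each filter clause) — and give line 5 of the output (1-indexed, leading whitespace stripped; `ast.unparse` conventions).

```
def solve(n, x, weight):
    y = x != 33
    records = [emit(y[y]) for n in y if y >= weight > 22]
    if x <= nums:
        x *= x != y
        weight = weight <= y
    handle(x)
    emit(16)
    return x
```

if y >= weight > 22:

Transformed code:
def solve(n, x, weight):
    y = x != 33
    records = []
    for n in y:
        if y >= weight > 22:
            records.append(emit(y[y]))
    if x <= nums:
        x *= x != y
        weight = weight <= y
    handle(x)
    emit(16)
    return x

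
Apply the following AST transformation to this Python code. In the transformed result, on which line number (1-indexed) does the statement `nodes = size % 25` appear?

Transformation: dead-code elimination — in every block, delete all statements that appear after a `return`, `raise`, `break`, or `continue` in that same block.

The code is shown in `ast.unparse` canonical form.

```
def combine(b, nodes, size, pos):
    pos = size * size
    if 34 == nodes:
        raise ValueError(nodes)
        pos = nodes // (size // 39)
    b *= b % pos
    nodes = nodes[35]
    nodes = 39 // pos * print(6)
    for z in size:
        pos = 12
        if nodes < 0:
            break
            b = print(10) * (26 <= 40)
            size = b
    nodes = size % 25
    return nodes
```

12

Transformed code:
def combine(b, nodes, size, pos):
    pos = size * size
    if 34 == nodes:
        raise ValueError(nodes)
    b *= b % pos
    nodes = nodes[35]
    nodes = 39 // pos * print(6)
    for z in size:
        pos = 12
        if nodes < 0:
            break
    nodes = size % 25
    return nodes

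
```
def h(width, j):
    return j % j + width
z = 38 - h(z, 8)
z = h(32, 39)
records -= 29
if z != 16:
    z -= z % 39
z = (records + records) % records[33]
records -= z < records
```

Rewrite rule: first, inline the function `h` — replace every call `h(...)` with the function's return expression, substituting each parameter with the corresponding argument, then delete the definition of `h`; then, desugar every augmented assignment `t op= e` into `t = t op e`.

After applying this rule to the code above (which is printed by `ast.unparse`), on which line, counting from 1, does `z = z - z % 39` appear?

5

Transformed code:
z = 38 - (8 % 8 + z)
z = 39 % 39 + 32
records = records - 29
if z != 16:
    z = z - z % 39
z = (records + records) % records[33]
records = records - (z < records)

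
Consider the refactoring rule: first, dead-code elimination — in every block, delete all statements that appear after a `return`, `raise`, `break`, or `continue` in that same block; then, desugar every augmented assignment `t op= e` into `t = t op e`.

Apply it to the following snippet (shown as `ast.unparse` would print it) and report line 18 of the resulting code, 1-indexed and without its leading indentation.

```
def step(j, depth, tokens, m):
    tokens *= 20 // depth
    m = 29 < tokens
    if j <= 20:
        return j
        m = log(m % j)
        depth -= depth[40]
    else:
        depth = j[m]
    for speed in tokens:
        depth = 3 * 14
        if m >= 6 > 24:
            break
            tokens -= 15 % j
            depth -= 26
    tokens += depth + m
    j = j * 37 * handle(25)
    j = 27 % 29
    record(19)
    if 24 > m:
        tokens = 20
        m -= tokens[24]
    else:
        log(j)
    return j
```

Transformed code:
def step(j, depth, tokens, m):
    tokens = tokens * (20 // depth)
    m = 29 < tokens
    if j <= 20:
        return j
    else:
        depth = j[m]
    for speed in tokens:
        depth = 3 * 14
        if m >= 6 > 24:
            break
    tokens = tokens + (depth + m)
    j = j * 37 * handle(25)
    j = 27 % 29
    record(19)
    if 24 > m:
        tokens = 20
        m = m - tokens[24]
    else:
        log(j)
    return j

m = m - tokens[24]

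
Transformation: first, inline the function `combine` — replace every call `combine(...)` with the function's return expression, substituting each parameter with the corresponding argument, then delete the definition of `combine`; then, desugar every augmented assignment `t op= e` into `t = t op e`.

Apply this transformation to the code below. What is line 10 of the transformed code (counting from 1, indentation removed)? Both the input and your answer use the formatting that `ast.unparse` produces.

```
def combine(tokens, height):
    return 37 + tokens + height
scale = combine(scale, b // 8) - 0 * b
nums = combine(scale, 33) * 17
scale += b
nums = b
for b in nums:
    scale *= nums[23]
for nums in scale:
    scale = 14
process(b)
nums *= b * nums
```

nums = nums * (b * nums)

Transformed code:
scale = 37 + scale + b // 8 - 0 * b
nums = (37 + scale + 33) * 17
scale = scale + b
nums = b
for b in nums:
    scale = scale * nums[23]
for nums in scale:
    scale = 14
process(b)
nums = nums * (b * nums)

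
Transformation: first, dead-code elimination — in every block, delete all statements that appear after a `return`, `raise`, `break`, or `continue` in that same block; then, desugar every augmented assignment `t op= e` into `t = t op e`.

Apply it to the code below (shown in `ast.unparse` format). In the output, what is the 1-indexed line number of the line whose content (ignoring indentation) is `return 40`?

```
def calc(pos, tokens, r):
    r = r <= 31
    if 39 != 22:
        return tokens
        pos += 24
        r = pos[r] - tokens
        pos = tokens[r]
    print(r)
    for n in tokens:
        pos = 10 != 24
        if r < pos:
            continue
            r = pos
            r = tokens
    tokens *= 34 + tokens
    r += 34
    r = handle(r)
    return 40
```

Transformed code:
def calc(pos, tokens, r):
    r = r <= 31
    if 39 != 22:
        return tokens
    print(r)
    for n in tokens:
        pos = 10 != 24
        if r < pos:
            continue
    tokens = tokens * (34 + tokens)
    r = r + 34
    r = handle(r)
    return 40

13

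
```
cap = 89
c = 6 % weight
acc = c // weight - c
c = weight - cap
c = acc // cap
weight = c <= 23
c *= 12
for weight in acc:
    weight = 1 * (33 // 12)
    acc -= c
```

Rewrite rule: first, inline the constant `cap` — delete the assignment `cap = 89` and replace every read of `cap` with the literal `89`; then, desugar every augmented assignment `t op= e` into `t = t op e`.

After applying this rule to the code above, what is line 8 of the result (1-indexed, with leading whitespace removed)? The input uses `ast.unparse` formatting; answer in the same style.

weight = 1 * (33 // 12)

Transformed code:
c = 6 % weight
acc = c // weight - c
c = weight - 89
c = acc // 89
weight = c <= 23
c = c * 12
for weight in acc:
    weight = 1 * (33 // 12)
    acc = acc - c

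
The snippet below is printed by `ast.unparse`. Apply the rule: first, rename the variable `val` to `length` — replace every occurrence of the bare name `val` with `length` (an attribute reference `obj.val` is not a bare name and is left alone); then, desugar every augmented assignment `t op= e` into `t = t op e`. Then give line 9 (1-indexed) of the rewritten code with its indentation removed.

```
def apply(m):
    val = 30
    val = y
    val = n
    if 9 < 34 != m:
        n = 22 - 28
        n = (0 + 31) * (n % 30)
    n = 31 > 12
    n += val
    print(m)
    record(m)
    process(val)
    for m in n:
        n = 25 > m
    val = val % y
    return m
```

n = n + length

Transformed code:
def apply(m):
    length = 30
    length = y
    length = n
    if 9 < 34 != m:
        n = 22 - 28
        n = (0 + 31) * (n % 30)
    n = 31 > 12
    n = n + length
    print(m)
    record(m)
    process(length)
    for m in n:
        n = 25 > m
    length = length % y
    return m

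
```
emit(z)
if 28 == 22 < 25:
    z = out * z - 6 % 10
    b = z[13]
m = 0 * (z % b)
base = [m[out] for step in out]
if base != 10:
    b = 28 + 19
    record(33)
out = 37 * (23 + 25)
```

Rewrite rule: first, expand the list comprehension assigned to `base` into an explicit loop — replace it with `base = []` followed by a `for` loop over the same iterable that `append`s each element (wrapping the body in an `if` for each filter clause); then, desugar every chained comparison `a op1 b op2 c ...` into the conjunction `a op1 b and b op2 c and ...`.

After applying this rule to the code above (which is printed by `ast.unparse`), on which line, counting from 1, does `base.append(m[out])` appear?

8

Transformed code:
emit(z)
if 28 == 22 and 22 < 25:
    z = out * z - 6 % 10
    b = z[13]
m = 0 * (z % b)
base = []
for step in out:
    base.append(m[out])
if base != 10:
    b = 28 + 19
    record(33)
out = 37 * (23 + 25)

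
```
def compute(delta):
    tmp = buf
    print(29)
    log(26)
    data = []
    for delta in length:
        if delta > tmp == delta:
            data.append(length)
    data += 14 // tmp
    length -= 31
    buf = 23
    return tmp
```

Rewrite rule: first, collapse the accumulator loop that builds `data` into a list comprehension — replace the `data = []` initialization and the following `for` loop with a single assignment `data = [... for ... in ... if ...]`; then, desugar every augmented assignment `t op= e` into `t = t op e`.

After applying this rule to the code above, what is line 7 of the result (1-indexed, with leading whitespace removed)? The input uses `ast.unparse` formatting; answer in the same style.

length = length - 31

Transformed code:
def compute(delta):
    tmp = buf
    print(29)
    log(26)
    data = [length for delta in length if delta > tmp == delta]
    data = data + 14 // tmp
    length = length - 31
    buf = 23
    return tmp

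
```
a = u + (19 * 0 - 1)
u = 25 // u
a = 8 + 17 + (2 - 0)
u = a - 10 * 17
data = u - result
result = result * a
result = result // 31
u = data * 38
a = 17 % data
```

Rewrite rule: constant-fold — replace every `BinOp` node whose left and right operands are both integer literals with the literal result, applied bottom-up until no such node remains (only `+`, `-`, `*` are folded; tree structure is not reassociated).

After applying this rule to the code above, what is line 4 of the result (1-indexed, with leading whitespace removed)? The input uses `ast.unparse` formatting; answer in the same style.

Transformed code:
a = u + -1
u = 25 // u
a = 27
u = a - 170
data = u - result
result = result * a
result = result // 31
u = data * 38
a = 17 % data

u = a - 170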